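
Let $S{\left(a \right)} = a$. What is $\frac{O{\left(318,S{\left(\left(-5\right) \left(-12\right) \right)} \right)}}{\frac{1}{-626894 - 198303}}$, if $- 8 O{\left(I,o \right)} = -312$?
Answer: $-32182683$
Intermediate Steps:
$O{\left(I,o \right)} = 39$ ($O{\left(I,o \right)} = \left(- \frac{1}{8}\right) \left(-312\right) = 39$)
$\frac{O{\left(318,S{\left(\left(-5\right) \left(-12\right) \right)} \right)}}{\frac{1}{-626894 - 198303}} = \frac{39}{\frac{1}{-626894 - 198303}} = \frac{39}{\frac{1}{-825197}} = \frac{39}{- \frac{1}{825197}} = 39 \left(-825197\right) = -32182683$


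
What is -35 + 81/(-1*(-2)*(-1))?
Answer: -151/2 ≈ -75.500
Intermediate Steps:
-35 + 81/(-1*(-2)*(-1)) = -35 + 81/(2*(-1)) = -35 + 81/(-2) = -35 - 1/2*81 = -35 - 81/2 = -151/2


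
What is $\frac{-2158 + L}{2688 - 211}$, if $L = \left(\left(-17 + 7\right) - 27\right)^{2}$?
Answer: $- \frac{789}{2477} \approx -0.31853$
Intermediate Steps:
$L = 1369$ ($L = \left(-10 - 27\right)^{2} = \left(-37\right)^{2} = 1369$)
$\frac{-2158 + L}{2688 - 211} = \frac{-2158 + 1369}{2688 - 211} = - \frac{789}{2477}$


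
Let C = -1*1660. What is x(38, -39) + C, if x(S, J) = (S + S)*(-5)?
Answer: -2040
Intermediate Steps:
C = -1660
x(S, J) = -10*S (x(S, J) = (2*S)*(-5) = -10*S)
x(38, -39) + C = -10*38 - 1660 = -380 - 1660 = -2040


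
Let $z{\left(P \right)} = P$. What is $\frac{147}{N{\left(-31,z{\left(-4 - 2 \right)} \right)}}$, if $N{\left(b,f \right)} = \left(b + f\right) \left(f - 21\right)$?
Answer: $\frac{49}{333} \approx 0.14715$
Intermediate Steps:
$N{\left(b,f \right)} = \left(-21 + f\right) \left(b + f\right)$ ($N{\left(b,f \right)} = \left(b + f\right) \left(-21 + f\right) = \left(-21 + f\right) \left(b + f\right)$)
$\frac{147}{N{\left(-31,z{\left(-4 - 2 \right)} \right)}} = \frac{147}{\left(-4 - 2\right)^{2} - -651 - 21 \left(-4 - 2\right) - 31 \left(-4 - 2\right)} = \frac{147}{\left(-6\right)^{2} + 651 - -126 - -186} = \frac{147}{36 + 651 + 126 + 186} = \frac{147}{999} = 147 \cdot \frac{1}{999} = \frac{49}{333}$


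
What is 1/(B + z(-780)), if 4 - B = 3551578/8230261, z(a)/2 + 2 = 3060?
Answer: 8230261/50365645742 ≈ 0.00016341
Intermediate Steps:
z(a) = 6116 (z(a) = -4 + 2*3060 = -4 + 6120 = 6116)
B = 29369466/8230261 (B = 4 - 3551578/8230261 = 29369466/8230261 ≈ 3.5685)
1/(B + z(-780)) = 1/(29369466/8230261 + 6116) = 1/(50365645742/8230261) = 8230261/50365645742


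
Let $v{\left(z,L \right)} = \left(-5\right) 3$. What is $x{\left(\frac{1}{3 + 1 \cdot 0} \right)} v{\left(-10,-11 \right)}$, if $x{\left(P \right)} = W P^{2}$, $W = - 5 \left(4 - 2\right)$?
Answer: $\frac{50}{3} \approx 16.667$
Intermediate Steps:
$v{\left(z,L \right)} = -15$
$W = -10$ ($W = \left(-5\right) 2 = -10$)
$x{\left(P \right)} = - 10 P^{2}$
$x{\left(\frac{1}{3 + 1 \cdot 0} \right)} v{\left(-10,-11 \right)} = - 10 \left(\frac{1}{3 + 1 \cdot 0}\right)^{2} \left(-15\right) = - 10 \left(\frac{1}{3 + 0}\right)^{2} \left(-15\right) = - 10 \left(\frac{1}{3}\right)^{2} \left(-15\right) = - \frac{10}{9} \left(-15\right) = \left(-10\right) \frac{1}{9} \left(-15\right) = \left(- \frac{10}{9}\right) \left(-15\right) = \frac{50}{3}$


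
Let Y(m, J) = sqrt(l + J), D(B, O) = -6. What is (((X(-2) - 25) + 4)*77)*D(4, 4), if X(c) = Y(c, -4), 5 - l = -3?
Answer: 8778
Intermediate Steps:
l = 8 (l = 5 - 1*(-3) = 5 + 3 = 8)
Y(m, J) = sqrt(8 + J)
X(c) = 2 (X(c) = sqrt(8 - 4) = sqrt(4) = 2)
(((X(-2) - 25) + 4)*77)*D(4, 4) = (((2 - 25) + 4)*77)*(-6) = ((-23 + 4)*77)*(-6) = -19*77*(-6) = -1463*(-6) = 8778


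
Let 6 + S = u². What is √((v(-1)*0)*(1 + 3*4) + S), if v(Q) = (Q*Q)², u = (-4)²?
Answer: 5*√10 ≈ 15.811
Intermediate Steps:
u = 16
S = 250 (S = -6 + 16² = -6 + 256 = 250)
v(Q) = Q⁴ (v(Q) = (Q²)² = Q⁴)
√((v(-1)*0)*(1 + 3*4) + S) = √(((-1)⁴*0)*(1 + 3*4) + 250) = √((1*0)*(1 + 12) + 250) = √(0*13 + 250) = √(0 + 250) = √250 = 5*√10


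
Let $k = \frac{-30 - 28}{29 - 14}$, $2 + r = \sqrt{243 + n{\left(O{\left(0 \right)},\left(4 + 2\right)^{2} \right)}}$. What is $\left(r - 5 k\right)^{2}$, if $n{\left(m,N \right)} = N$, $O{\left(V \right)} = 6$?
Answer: $\frac{5215}{9} + 104 \sqrt{31} \approx 1158.5$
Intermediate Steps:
$r = -2 + 3 \sqrt{31}$ ($r = -2 + \sqrt{243 + \left(4 + 2\right)^{2}} = -2 + \sqrt{243 + 6^{2}} = -2 + \sqrt{243 + 36} = -2 + \sqrt{279} = -2 + 3 \sqrt{31} \approx 14.703$)
$k = - \frac{58}{15} \approx -3.8667$
$\left(r - 5 k\right)^{2} = \left(\left(-2 + 3 \sqrt{31}\right) - - \frac{58}{3}\right)^{2} = \left(\left(-2 + 3 \sqrt{31}\right) + \frac{58}{3}\right)^{2} = \left(\frac{52}{3} + 3 \sqrt{31}\right)^{2}$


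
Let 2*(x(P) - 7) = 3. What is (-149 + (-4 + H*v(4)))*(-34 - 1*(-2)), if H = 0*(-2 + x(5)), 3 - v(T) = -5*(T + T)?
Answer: 4896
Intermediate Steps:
x(P) = 17/2 (x(P) = 7 + (½)*3 = 7 + 3/2 = 17/2)
v(T) = 3 + 10*T (v(T) = 3 - (-5)*(T + T) = 3 - (-5)*2*T = 3 - (-10)*T = 3 + 10*T)
H = 0 (H = 0*(-2 + 17/2) = 0*(13/2) = 0)
(-149 + (-4 + H*v(4)))*(-34 - 1*(-2)) = (-149 + (-4 + 0*(3 + 10*4)))*(-34 - 1*(-2)) = (-149 + (-4 + 0*(3 + 40)))*(-34 + 2) = (-149 + (-4 + 0*43))*(-32) = (-149 + (-4 + 0))*(-32) = (-149 - 4)*(-32) = -153*(-32) = 4896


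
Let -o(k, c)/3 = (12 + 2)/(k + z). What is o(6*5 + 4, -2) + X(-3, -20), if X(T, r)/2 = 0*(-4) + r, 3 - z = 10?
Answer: -374/9 ≈ -41.556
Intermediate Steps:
z = -7 (z = 3 - 1*10 = 3 - 10 = -7)
X(T, r) = 2*r (X(T, r) = 2*(0*(-4) + r) = 2*(0 + r) = 2*r)
o(k, c) = -42/(-7 + k) (o(k, c) = -3*(12 + 2)/(k - 7) = -42/(-7 + k))
o(6*5 + 4, -2) + X(-3, -20) = -42/(-7 + (6*5 + 4)) + 2*(-20) = -42/(-7 + (30 + 4)) - 40 = -42/(-7 + 34) - 40 = -42/27 - 40 = -42*1/27 - 40 = -14/9 - 40 = -374/9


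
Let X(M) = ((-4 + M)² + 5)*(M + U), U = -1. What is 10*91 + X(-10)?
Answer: -1301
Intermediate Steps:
X(M) = (-1 + M)*(5 + (-4 + M)²) (X(M) = ((-4 + M)² + 5)*(M - 1) = (5 + (-4 + M)²)*(-1 + M) = (-1 + M)*(5 + (-4 + M)²))
10*91 + X(-10) = 10*91 + (-21 + (-10)³ - 9*(-10)² + 29*(-10)) = 910 + (-21 - 1000 - 9*100 - 290) = 910 + (-21 - 1000 - 900 - 290) = 910 - 2211 = -1301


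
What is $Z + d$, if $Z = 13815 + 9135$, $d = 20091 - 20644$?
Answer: $22397$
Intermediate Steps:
$d = -553$
$Z = 22950$
$Z + d = 22950 - 553 = 22397$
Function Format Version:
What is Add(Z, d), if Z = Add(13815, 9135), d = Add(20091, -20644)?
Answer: 22397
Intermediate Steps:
d = -553
Z = 22950
Add(Z, d) = Add(22950, -553) = 22397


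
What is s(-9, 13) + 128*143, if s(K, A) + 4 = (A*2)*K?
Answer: 18066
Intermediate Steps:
s(K, A) = -4 + 2*A*K (s(K, A) = -4 + (A*2)*K = -4 + (2*A)*K = -4 + 2*A*K)
s(-9, 13) + 128*143 = (-4 + 2*13*(-9)) + 128*143 = (-4 - 234) + 18304 = -238 + 18304 = 18066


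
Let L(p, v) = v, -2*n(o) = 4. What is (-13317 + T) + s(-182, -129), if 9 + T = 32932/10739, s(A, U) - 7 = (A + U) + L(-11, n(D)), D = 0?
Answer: -146361116/10739 ≈ -13629.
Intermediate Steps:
n(o) = -2 (n(o) = -½*4 = -2)
s(A, U) = 5 + A + U (s(A, U) = 7 + ((A + U) - 2) = 7 + (-2 + A + U) = 5 + A + U)
T = -63719/10739 (T = -9 + 32932/10739 = -63719/10739 ≈ -5.9334)
(-13317 + T) + s(-182, -129) = (-13317 - 63719/10739) + (5 - 182 - 129) = -143074982/10739 - 306 = -146361116/10739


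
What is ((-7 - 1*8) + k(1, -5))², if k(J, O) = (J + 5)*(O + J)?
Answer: 1521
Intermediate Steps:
k(J, O) = (5 + J)*(J + O)
((-7 - 1*8) + k(1, -5))² = ((-7 - 1*8) + (1² + 5*1 + 5*(-5) + 1*(-5)))² = ((-7 - 8) + (1 + 5 - 25 - 5))² = (-15 - 24)² = (-39)² = 1521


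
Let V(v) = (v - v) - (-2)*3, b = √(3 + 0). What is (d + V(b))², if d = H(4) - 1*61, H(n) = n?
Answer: 2601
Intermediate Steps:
b = √3 ≈ 1.7320
d = -57 (d = 4 - 1*61 = 4 - 61 = -57)
V(v) = 6 (V(v) = 0 - 2*(-3) = 0 + 6 = 6)
(d + V(b))² = (-57 + 6)² = (-51)² = 2601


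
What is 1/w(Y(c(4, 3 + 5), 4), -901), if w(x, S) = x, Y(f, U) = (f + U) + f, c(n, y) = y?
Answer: 1/20 ≈ 0.050000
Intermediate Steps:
Y(f, U) = U + 2*f (Y(f, U) = (U + f) + f = U + 2*f)
1/w(Y(c(4, 3 + 5), 4), -901) = 1/(4 + 2*(3 + 5)) = 1/(4 + 2*8) = 1/(4 + 16) = 1/20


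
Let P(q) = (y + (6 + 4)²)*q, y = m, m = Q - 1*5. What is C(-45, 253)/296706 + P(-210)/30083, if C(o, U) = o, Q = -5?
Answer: -1869699045/2975268866 ≈ -0.62841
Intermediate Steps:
m = -10 (m = -5 - 1*5 = -5 - 5 = -10)
y = -10
P(q) = 90*q (P(q) = (-10 + (6 + 4)²)*q = (-10 + 10²)*q = (-10 + 100)*q = 90*q)
C(-45, 253)/296706 + P(-210)/30083 = -45/296706 + (90*(-210))/30083 = -45*1/296706 - 18900*1/30083 = -15/98902 - 18900/30083 = -1869699045/2975268866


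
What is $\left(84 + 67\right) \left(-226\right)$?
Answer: $-34126$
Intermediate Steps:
$\left(84 + 67\right) \left(-226\right) = 151 \left(-226\right) = -34126$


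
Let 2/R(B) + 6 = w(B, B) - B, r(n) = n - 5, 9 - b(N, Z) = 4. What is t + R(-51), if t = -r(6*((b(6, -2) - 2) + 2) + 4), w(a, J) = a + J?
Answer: -1655/57 ≈ -29.035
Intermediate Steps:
w(a, J) = J + a
b(N, Z) = 5 (b(N, Z) = 9 - 1*4 = 9 - 4 = 5)
r(n) = -5 + n
R(B) = 2/(-6 + B) (R(B) = 2/(-6 + ((B + B) - B)) = 2/(-6 + (2*B - B)) = 2/(-6 + B))
t = -29 (t = -(-5 + (6*((5 - 2) + 2) + 4)) = -(-5 + (6*(3 + 2) + 4)) = -(-5 + (6*5 + 4)) = -(-5 + (30 + 4)) = -(-5 + 34) = -1*29 = -29)
t + R(-51) = -29 + 2/(-6 - 51) = -29 + 2/(-57) = -29 + 2*(-1/57) = -29 - 2/57 = -1655/57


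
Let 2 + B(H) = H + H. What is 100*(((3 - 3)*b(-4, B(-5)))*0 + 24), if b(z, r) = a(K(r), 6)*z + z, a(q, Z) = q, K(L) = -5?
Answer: 2400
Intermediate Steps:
B(H) = -2 + 2*H (B(H) = -2 + (H + H) = -2 + 2*H)
b(z, r) = -4*z (b(z, r) = -5*z + z = -4*z)
100*(((3 - 3)*b(-4, B(-5)))*0 + 24) = 100*(((3 - 3)*(-4*(-4)))*0 + 24) = 100*((0*16)*0 + 24) = 100*(0*0 + 24) = 100*(0 + 24) = 100*24 = 2400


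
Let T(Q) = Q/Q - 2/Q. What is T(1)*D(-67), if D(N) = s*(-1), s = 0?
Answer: 0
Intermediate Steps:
D(N) = 0 (D(N) = 0*(-1) = 0)
T(Q) = 1 - 2/Q
T(1)*D(-67) = ((-2 + 1)/1)*0 = (1*(-1))*0 = -1*0 = 0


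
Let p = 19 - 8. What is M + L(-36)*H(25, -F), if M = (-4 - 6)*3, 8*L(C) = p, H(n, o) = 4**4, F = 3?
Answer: 322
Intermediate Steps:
H(n, o) = 256
p = 11
L(C) = 11/8 (L(C) = (1/8)*11 = 11/8)
M = -30 (M = -10*3 = -30)
M + L(-36)*H(25, -F) = -30 + (11/8)*256 = -30 + 352 = 322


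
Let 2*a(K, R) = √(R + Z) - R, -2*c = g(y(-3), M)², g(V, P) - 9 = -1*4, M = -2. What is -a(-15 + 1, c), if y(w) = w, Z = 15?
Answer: -25/4 - √10/4 ≈ -7.0406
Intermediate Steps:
g(V, P) = 5 (g(V, P) = 9 - 1*4 = 9 - 4 = 5)
c = -25/2 (c = -½*5² = -½*25 = -25/2 ≈ -12.500)
a(K, R) = √(15 + R)/2 - R/2 (a(K, R) = (√(R + 15) - R)/2 = (√(15 + R) - R)/2 = √(15 + R)/2 - R/2)
-a(-15 + 1, c) = -(√(15 - 25/2)/2 - ½*(-25/2)) = -(√(5/2)/2 + 25/4) = -((√10/2)/2 + 25/4) = -(√10/4 + 25/4) = -(25/4 + √10/4) = -25/4 - √10/4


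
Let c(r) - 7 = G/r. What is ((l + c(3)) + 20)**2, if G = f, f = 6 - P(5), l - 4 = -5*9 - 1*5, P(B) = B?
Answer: 3136/9 ≈ 348.44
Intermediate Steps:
l = -46 (l = 4 + (-5*9 - 1*5) = 4 + (-45 - 5) = 4 - 50 = -46)
f = 1 (f = 6 - 1*5 = 6 - 5 = 1)
G = 1
c(r) = 7 + 1/r
((l + c(3)) + 20)**2 = ((-46 + (7 + 1/3)) + 20)**2 = ((-46 + 22/3) + 20)**2 = (-116/3 + 20)**2 = (-56/3)**2 = 3136/9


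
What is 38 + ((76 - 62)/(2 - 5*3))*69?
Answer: -472/13 ≈ -36.308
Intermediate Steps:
38 + ((76 - 62)/(2 - 5*3))*69 = 38 + (14/(2 - 15))*69 = 38 + (14/(-13))*69 = 38 + (14*(-1/13))*69 = 38 - 14/13*69 = 38 - 966/13 = -472/13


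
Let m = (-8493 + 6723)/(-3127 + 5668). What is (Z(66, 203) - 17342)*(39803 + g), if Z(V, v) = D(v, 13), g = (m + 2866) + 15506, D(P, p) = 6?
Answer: -77655248760/77 ≈ -1.0085e+9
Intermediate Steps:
m = -590/847 (m = -1770/2541 = -1770*1/2541 = -590/847 ≈ -0.69658)
g = 15560494/847 (g = (-590/847 + 2866) + 15506 = 2426912/847 + 15506 = 15560494/847 ≈ 18371.)
Z(V, v) = 6
(Z(66, 203) - 17342)*(39803 + g) = (6 - 17342)*(39803 + 15560494/847) = -17336*49273635/847 = -77655248760/77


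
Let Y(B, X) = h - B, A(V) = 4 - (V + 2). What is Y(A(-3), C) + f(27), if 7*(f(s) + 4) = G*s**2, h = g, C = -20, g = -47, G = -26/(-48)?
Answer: 23/56 ≈ 0.41071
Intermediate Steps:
A(V) = 2 - V (A(V) = 4 - (2 + V) = 4 + (-2 - V) = 2 - V)
G = 13/24 (G = -26*(-1/48) = 13/24 ≈ 0.54167)
h = -47
f(s) = -4 + 13*s**2/168 (f(s) = -4 + (13*s**2/24)/7 = -4 + 13*s**2/168)
Y(B, X) = -47 - B
Y(A(-3), C) + f(27) = (-47 - (2 - 1*(-3))) + (-4 + (13/168)*27**2) = (-47 - (2 + 3)) + (-4 + (13/168)*729) = (-47 - 1*5) + (-4 + 3159/56) = (-47 - 5) + 2935/56 = -52 + 2935/56 = 23/56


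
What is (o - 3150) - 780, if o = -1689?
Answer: -5619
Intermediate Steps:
(o - 3150) - 780 = (-1689 - 3150) - 780 = -4839 - 780 = -5619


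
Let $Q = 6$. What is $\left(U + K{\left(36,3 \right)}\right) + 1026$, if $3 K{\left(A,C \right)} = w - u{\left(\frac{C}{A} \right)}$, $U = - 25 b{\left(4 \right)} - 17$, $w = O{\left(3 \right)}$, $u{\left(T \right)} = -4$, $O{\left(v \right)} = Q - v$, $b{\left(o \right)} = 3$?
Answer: $\frac{2809}{3} \approx 936.33$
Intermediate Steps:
$O{\left(v \right)} = 6 - v$
$w = 3$ ($w = 6 - 3 = 3$)
$U = -92$ ($U = \left(-25\right) 3 - 17 = -75 - 17 = -92$)
$K{\left(A,C \right)} = \frac{7}{3}$ ($K{\left(A,C \right)} = \frac{3 - -4}{3} = \frac{3 + 4}{3} = \frac{1}{3} \cdot 7 = \frac{7}{3}$)
$\left(U + K{\left(36,3 \right)}\right) + 1026 = \left(-92 + \frac{7}{3}\right) + 1026 = - \frac{269}{3} + 1026 = \frac{2809}{3}$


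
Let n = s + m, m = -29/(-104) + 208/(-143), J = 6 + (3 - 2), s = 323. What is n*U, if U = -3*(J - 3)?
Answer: -1104501/286 ≈ -3861.9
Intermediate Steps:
J = 7 (J = 6 + 1 = 7)
m = -1345/1144 (m = -29*(-1/104) + 208*(-1/143) = 29/104 - 16/11 = -1345/1144 ≈ -1.1757)
U = -12 (U = -3*(7 - 3) = -3*4 = -12)
n = 368167/1144 (n = 323 - 1345/1144 = 368167/1144 ≈ 321.82)
n*U = (368167/1144)*(-12) = -1104501/286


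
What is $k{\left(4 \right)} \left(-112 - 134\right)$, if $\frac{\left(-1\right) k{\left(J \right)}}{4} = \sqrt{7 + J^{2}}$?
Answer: $984 \sqrt{23} \approx 4719.1$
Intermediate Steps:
$k{\left(J \right)} = - 4 \sqrt{7 + J^{2}}$
$k{\left(4 \right)} \left(-112 - 134\right) = - 4 \sqrt{7 + 4^{2}} \left(-112 - 134\right) = - 4 \sqrt{7 + 16} \left(-246\right) = - 4 \sqrt{23} \left(-246\right) = 984 \sqrt{23}$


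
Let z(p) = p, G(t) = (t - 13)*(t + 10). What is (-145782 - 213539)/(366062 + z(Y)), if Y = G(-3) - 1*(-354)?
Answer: -359321/366304 ≈ -0.98094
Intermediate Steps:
G(t) = (-13 + t)*(10 + t)
Y = 242 (Y = (-130 + (-3)**2 - 3*(-3)) - 1*(-354) = (-130 + 9 + 9) + 354 = -112 + 354 = 242)
(-145782 - 213539)/(366062 + z(Y)) = (-145782 - 213539)/(366062 + 242) = -359321/366304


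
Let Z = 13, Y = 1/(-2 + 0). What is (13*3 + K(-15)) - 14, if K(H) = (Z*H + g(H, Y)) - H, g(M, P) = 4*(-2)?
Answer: -163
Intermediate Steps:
Y = -½ (Y = 1/(-2) = -½ ≈ -0.50000)
g(M, P) = -8
K(H) = -8 + 12*H (K(H) = (13*H - 8) - H = (-8 + 13*H) - H = -8 + 12*H)
(13*3 + K(-15)) - 14 = (13*3 + (-8 + 12*(-15))) - 14 = (39 + (-8 - 180)) - 14 = (39 - 188) - 14 = -149 - 14 = -163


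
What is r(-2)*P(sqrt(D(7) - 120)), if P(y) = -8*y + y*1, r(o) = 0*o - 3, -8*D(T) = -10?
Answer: 105*I*sqrt(19)/2 ≈ 228.84*I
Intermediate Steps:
D(T) = 5/4 (D(T) = -1/8*(-10) = 5/4)
r(o) = -3 (r(o) = 0 - 3 = -3)
P(y) = -7*y (P(y) = -8*y + y = -7*y)
r(-2)*P(sqrt(D(7) - 120)) = -(-21)*sqrt(5/4 - 120) = -(-21)*sqrt(-475/4) = -(-21)*5*I*sqrt(19)/2 = -(-105)*I*sqrt(19)/2 = 105*I*sqrt(19)/2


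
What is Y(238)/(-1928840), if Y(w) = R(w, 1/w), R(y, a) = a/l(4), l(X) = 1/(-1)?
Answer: 1/459063920 ≈ 2.1783e-9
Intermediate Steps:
l(X) = -1
R(y, a) = -a (R(y, a) = a/(-1) = a*(-1) = -a)
Y(w) = -1/w
Y(238)/(-1928840) = -1/238/(-1928840) = -1*1/238*(-1/1928840) = -1/238*(-1/1928840) = 1/459063920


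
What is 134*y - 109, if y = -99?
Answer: -13375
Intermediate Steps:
134*y - 109 = 134*(-99) - 109 = -13266 - 109 = -13375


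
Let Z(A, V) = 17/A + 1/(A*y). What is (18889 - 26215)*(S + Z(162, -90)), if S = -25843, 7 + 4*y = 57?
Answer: 42598135261/225 ≈ 1.8933e+8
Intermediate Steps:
y = 25/2 (y = -7/4 + (¼)*57 = -7/4 + 57/4 = 25/2 ≈ 12.500)
Z(A, V) = 427/(25*A) (Z(A, V) = 17/A + 1/(A*(25/2)) = 17/A + (2/25)/A = 17/A + 2/(25*A) = 427/(25*A))
(18889 - 26215)*(S + Z(162, -90)) = (18889 - 26215)*(-25843 + (427/25)/162) = -7326*(-25843 + (427/25)*(1/162)) = -7326*(-25843 + 427/4050) = -7326*(-104663723/4050) = 42598135261/225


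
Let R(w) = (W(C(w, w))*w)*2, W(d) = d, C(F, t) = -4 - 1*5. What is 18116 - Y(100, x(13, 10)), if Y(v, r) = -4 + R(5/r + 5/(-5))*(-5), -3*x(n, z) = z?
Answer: 18345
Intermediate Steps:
C(F, t) = -9 (C(F, t) = -4 - 5 = -9)
x(n, z) = -z/3
R(w) = -18*w (R(w) = -9*w*2 = -18*w)
Y(v, r) = -94 + 450/r (Y(v, r) = -4 - 18*(5/r + 5/(-5))*(-5) = -4 - 18*(5/r + 5*(-⅕))*(-5) = -4 - 18*(5/r - 1)*(-5) = -4 - 18*(-1 + 5/r)*(-5) = -4 + (18 - 90/r)*(-5) = -4 + (-90 + 450/r) = -94 + 450/r)
18116 - Y(100, x(13, 10)) = 18116 - (-94 + 450/((-⅓*10))) = 18116 - (-94 + 450/(-10/3)) = 18116 - (-94 + 450*(-3/10)) = 18116 - (-94 - 135) = 18116 - 1*(-229) = 18116 + 229 = 18345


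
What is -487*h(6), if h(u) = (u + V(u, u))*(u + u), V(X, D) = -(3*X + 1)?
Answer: 75972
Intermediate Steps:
V(X, D) = -1 - 3*X (V(X, D) = -(1 + 3*X) = -1 - 3*X)
h(u) = 2*u*(-1 - 2*u) (h(u) = (u + (-1 - 3*u))*(u + u) = (-1 - 2*u)*(2*u) = 2*u*(-1 - 2*u))
-487*h(6) = -(-974)*6*(1 + 2*6) = -(-974)*6*(1 + 12) = -(-974)*6*13 = -487*(-156) = 75972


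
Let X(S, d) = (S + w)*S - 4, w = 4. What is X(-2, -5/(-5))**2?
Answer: 64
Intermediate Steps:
X(S, d) = -4 + S*(4 + S) (X(S, d) = (S + 4)*S - 4 = (4 + S)*S - 4 = S*(4 + S) - 4 = -4 + S*(4 + S))
X(-2, -5/(-5))**2 = (-4 + (-2)**2 + 4*(-2))**2 = (-4 + 4 - 8)**2 = (-8)**2 = 64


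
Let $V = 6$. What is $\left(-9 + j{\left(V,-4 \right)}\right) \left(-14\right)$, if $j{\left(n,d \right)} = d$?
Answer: $182$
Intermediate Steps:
$\left(-9 + j{\left(V,-4 \right)}\right) \left(-14\right) = \left(-9 - 4\right) \left(-14\right) = \left(-13\right) \left(-14\right) = 182$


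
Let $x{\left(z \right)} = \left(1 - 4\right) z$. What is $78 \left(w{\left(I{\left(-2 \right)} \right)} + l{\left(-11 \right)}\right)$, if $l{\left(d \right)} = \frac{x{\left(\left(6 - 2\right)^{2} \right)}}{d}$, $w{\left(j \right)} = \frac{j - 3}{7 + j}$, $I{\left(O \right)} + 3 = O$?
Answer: $\frac{312}{11} \approx 28.364$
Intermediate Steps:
$I{\left(O \right)} = -3 + O$
$x{\left(z \right)} = - 3 z$
$w{\left(j \right)} = \frac{-3 + j}{7 + j}$
$l{\left(d \right)} = - \frac{48}{d}$ ($l{\left(d \right)} = \frac{\left(-3\right) \left(6 - 2\right)^{2}}{d} = \frac{\left(-3\right) 4^{2}}{d} = \frac{\left(-3\right) 16}{d} = - \frac{48}{d}$)
$78 \left(w{\left(I{\left(-2 \right)} \right)} + l{\left(-11 \right)}\right) = 78 \left(\frac{-3 - 5}{7 - 5} - \frac{48}{-11}\right) = 78 \left(\frac{-3 - 5}{7 - 5} - - \frac{48}{11}\right) = 78 \left(\frac{1}{2} \left(-8\right) + \frac{48}{11}\right) = 78 \left(-4 + \frac{48}{11}\right) = 78 \cdot \frac{4}{11} = \frac{312}{11}$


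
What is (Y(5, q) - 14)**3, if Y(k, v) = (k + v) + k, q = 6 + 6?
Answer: 512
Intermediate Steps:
q = 12
Y(k, v) = v + 2*k
(Y(5, q) - 14)**3 = ((12 + 2*5) - 14)**3 = ((12 + 10) - 14)**3 = (22 - 14)**3 = 8**3 = 512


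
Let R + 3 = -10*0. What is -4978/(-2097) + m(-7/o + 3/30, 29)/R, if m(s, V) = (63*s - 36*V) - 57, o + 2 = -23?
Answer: 37892147/104850 ≈ 361.39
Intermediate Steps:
o = -25 (o = -2 - 23 = -25)
m(s, V) = -57 - 36*V + 63*s (m(s, V) = (-36*V + 63*s) - 57 = -57 - 36*V + 63*s)
R = -3 (R = -3 - 10*0 = -3 + 0 = -3)
-4978/(-2097) + m(-7/o + 3/30, 29)/R = -4978/(-2097) + (-57 - 36*29 + 63*(-7/(-25) + 3/30))/(-3) = -4978*(-1/2097) + (-57 - 1044 + 63*(-7*(-1/25) + 3*(1/30)))*(-1/3) = 4978/2097 + (-57 - 1044 + 63*(7/25 + 1/10))*(-1/3) = 4978/2097 + (-57 - 1044 + 63*(19/50))*(-1/3) = 4978/2097 + (-57 - 1044 + 1197/50)*(-1/3) = 4978/2097 - 53853/50*(-1/3) = 4978/2097 + 17951/50 = 37892147/104850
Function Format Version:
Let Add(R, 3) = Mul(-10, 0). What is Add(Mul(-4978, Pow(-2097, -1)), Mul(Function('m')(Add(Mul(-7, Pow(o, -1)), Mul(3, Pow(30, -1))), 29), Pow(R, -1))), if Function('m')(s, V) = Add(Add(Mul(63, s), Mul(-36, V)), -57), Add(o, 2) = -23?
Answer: Rational(37892147, 104850) ≈ 361.39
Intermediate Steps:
o = -25 (o = Add(-2, -23) = -25)
Function('m')(s, V) = Add(-57, Mul(-36, V), Mul(63, s)) (Function('m')(s, V) = Add(Add(Mul(-36, V), Mul(63, s)), -57) = Add(-57, Mul(-36, V), Mul(63, s)))
R = -3 (R = Add(-3, Mul(-10, 0)) = Add(-3, 0) = -3)
Add(Mul(-4978, Pow(-2097, -1)), Mul(Function('m')(Add(Mul(-7, Pow(o, -1)), Mul(3, Pow(30, -1))), 29), Pow(R, -1))) = Add(Mul(-4978, Pow(-2097, -1)), Mul(Add(-57, Mul(-36, 29), Mul(63, Add(Mul(-7, Pow(-25, -1)), Mul(3, Pow(30, -1))))), Pow(-3, -1))) = Add(Mul(-4978, Rational(-1, 2097)), Mul(Add(-57, -1044, Mul(63, Add(Mul(-7, Rational(-1, 25)), Mul(3, Rational(1, 30))))), Rational(-1, 3))) = Add(Rational(4978, 2097), Mul(Add(-57, -1044, Mul(63, Add(Rational(7, 25), Rational(1, 10)))), Rational(-1, 3))) = Add(Rational(4978, 2097), Mul(Add(-57, -1044, Mul(63, Rational(19, 50))), Rational(-1, 3))) = Add(Rational(4978, 2097), Mul(Add(-57, -1044, Rational(1197, 50)), Rational(-1, 3))) = Add(Rational(4978, 2097), Mul(Rational(-53853, 50), Rational(-1, 3))) = Add(Rational(4978, 2097), Rational(17951, 50)) = Rational(37892147, 104850)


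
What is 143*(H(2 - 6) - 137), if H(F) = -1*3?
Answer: -20020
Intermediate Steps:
H(F) = -3
143*(H(2 - 6) - 137) = 143*(-3 - 137) = 143*(-140) = -20020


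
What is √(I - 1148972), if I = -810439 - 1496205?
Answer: 8*I*√53994 ≈ 1858.9*I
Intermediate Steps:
I = -2306644
√(I - 1148972) = √(-2306644 - 1148972) = √(-3455616) = 8*I*√53994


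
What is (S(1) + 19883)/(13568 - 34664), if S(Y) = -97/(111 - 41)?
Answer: -1391713/1476720 ≈ -0.94244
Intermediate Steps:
S(Y) = -97/70
(S(1) + 19883)/(13568 - 34664) = (-97/70 + 19883)/(13568 - 34664) = (1391713/70)/(-21096) = (1391713/70)*(-1/21096) = -1391713/1476720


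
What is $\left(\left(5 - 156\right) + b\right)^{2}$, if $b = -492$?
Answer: $413449$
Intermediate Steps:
$\left(\left(5 - 156\right) + b\right)^{2} = \left(\left(5 - 156\right) - 492\right)^{2} = \left(-151 - 492\right)^{2} = \left(-643\right)^{2} = 413449$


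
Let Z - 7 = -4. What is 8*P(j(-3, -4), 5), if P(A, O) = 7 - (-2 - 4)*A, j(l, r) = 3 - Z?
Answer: 56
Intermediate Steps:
Z = 3 (Z = 7 - 4 = 3)
j(l, r) = 0 (j(l, r) = 3 - 1*3 = 3 - 3 = 0)
P(A, O) = 7 + 6*A (P(A, O) = 7 - (-6)*A = 7 + 6*A)
8*P(j(-3, -4), 5) = 8*(7 + 6*0) = 8*(7 + 0) = 8*7 = 56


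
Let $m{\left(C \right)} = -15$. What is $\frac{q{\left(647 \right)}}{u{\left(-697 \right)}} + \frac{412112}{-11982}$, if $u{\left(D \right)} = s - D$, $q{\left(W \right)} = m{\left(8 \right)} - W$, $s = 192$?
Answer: $- \frac{187149826}{5325999} \approx -35.139$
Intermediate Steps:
$q{\left(W \right)} = -15 - W$
$u{\left(D \right)} = 192 - D$
$\frac{q{\left(647 \right)}}{u{\left(-697 \right)}} + \frac{412112}{-11982} = \frac{-15 - 647}{192 - -697} + \frac{412112}{-11982} = \frac{-15 - 647}{192 + 697} + 412112 \left(- \frac{1}{11982}\right) = - \frac{662}{889} - \frac{206056}{5991} = - \frac{187149826}{5325999}$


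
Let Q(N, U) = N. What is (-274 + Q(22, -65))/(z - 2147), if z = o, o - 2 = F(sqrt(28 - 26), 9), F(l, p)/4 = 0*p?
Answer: 84/715 ≈ 0.11748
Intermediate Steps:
F(l, p) = 0 (F(l, p) = 4*(0*p) = 4*0 = 0)
o = 2 (o = 2 + 0 = 2)
z = 2
(-274 + Q(22, -65))/(z - 2147) = (-274 + 22)/(2 - 2147) = -252/(-2145) = -252*(-1/2145) = 84/715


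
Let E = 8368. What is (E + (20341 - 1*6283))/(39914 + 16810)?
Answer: 11213/28362 ≈ 0.39535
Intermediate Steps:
(E + (20341 - 1*6283))/(39914 + 16810) = (8368 + (20341 - 1*6283))/(39914 + 16810) = (8368 + (20341 - 6283))/56724 = (8368 + 14058)*(1/56724) = 22426*(1/56724) = 11213/28362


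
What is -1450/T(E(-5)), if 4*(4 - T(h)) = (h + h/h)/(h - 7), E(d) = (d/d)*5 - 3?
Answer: -29000/83 ≈ -349.40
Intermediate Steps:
E(d) = 2 (E(d) = 1*5 - 3 = 5 - 3 = 2)
T(h) = 4 - (1 + h)/(4*(-7 + h)) (T(h) = 4 - (h + h/h)/(4*(h - 7)) = 4 - (h + 1)/(4*(-7 + h)) = 4 - (1 + h)/(4*(-7 + h)))
-1450/T(E(-5)) = -1450*4*(-7 + 2)/(-113 + 15*2) = -1450*(-20/(-113 + 30)) = -1450/((1/4)*(-1/5)*(-83)) = -1450/83/20 = -1450*20/83 = -29000/83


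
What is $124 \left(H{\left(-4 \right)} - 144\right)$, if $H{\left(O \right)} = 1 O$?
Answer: $-18352$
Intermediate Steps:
$H{\left(O \right)} = O$
$124 \left(H{\left(-4 \right)} - 144\right) = 124 \left(-4 - 144\right) = 124 \left(-148\right) = -18352$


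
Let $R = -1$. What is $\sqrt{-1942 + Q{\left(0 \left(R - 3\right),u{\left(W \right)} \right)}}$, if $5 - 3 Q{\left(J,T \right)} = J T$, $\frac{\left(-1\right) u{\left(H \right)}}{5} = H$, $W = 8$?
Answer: $\frac{i \sqrt{17463}}{3} \approx 44.049 i$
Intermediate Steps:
$u{\left(H \right)} = - 5 H$
$Q{\left(J,T \right)} = \frac{5}{3} - \frac{J T}{3}$
$\sqrt{-1942 + Q{\left(0 \left(R - 3\right),u{\left(W \right)} \right)}} = \sqrt{-1942 + \left(\frac{5}{3} - \frac{0 \left(-1 - 3\right) \left(\left(-5\right) 8\right)}{3}\right)} = \sqrt{-1942 + \left(\frac{5}{3} - \frac{1}{3} \cdot 0 \left(-4\right) \left(-40\right)\right)} = \sqrt{-1942 + \left(\frac{5}{3} - 0 \left(-40\right)\right)} = \sqrt{-1942 + \left(\frac{5}{3} + 0\right)} = \sqrt{-1942 + \frac{5}{3}} = \sqrt{- \frac{5821}{3}} = \frac{i \sqrt{17463}}{3}$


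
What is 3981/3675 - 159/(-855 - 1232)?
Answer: 2964224/2556575 ≈ 1.1595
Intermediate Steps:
3981/3675 - 159/(-855 - 1232) = 3981*(1/3675) - 159/(-2087) = 1327/1225 - 159*(-1/2087) = 1327/1225 + 159/2087 = 2964224/2556575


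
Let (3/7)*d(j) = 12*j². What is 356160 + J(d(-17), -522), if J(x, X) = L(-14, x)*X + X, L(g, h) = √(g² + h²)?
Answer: 355638 - 7308*√334085 ≈ -3.8684e+6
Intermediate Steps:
d(j) = 28*j² (d(j) = 7*(12*j²)/3 = 28*j²)
J(x, X) = X + X*√(196 + x²) (J(x, X) = √((-14)² + x²)*X + X = √(196 + x²)*X + X = X*√(196 + x²) + X = X + X*√(196 + x²))
356160 + J(d(-17), -522) = 356160 - 522*(1 + √(196 + (28*(-17)²)²)) = 356160 - 522*(1 + √(196 + (28*289)²)) = 356160 - 522*(1 + √(196 + 8092²)) = 356160 - 522*(1 + √(196 + 65480464)) = 356160 - 522*(1 + √65480660) = 356160 - 522*(1 + 14*√334085) = 356160 + (-522 - 7308*√334085) = 355638 - 7308*√334085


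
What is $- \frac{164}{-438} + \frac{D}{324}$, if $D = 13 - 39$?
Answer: $\frac{3479}{11826} \approx 0.29418$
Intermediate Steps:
$D = -26$ ($D = 13 - 39 = -26$)
$- \frac{164}{-438} + \frac{D}{324} = - \frac{164}{-438} - \frac{26}{324} = \left(-164\right) \left(- \frac{1}{438}\right) - \frac{13}{162} = \frac{82}{219} - \frac{13}{162} = \frac{3479}{11826}$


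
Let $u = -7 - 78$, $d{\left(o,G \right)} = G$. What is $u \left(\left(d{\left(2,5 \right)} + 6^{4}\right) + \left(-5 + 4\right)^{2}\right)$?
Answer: $-110670$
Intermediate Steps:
$u = -85$
$u \left(\left(d{\left(2,5 \right)} + 6^{4}\right) + \left(-5 + 4\right)^{2}\right) = - 85 \left(\left(5 + 6^{4}\right) + \left(-5 + 4\right)^{2}\right) = - 85 \left(\left(5 + 1296\right) + \left(-1\right)^{2}\right) = - 85 \left(1301 + 1\right) = \left(-85\right) 1302 = -110670$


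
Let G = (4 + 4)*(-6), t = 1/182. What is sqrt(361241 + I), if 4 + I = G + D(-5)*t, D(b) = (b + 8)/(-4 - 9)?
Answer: sqrt(11964024394)/182 ≈ 600.99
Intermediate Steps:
D(b) = -8/13 - b/13 (D(b) = (8 + b)/(-13) = (8 + b)*(-1/13) = -8/13 - b/13)
t = 1/182 ≈ 0.0054945
G = -48 (G = 8*(-6) = -48)
I = -123035/2366 (I = -4 + (-48 + (-8/13 - 1/13*(-5))*(1/182)) = -4 + (-48 + (-8/13 + 5/13)*(1/182)) = -4 + (-48 - 3/13*1/182) = -4 + (-48 - 3/2366) = -4 - 113571/2366 = -123035/2366 ≈ -52.001)
sqrt(361241 + I) = sqrt(361241 - 123035/2366) = sqrt(854573171/2366) = sqrt(11964024394)/182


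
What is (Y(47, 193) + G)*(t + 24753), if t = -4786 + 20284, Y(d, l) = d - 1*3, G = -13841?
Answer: -555343047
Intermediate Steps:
Y(d, l) = -3 + d (Y(d, l) = d - 3 = -3 + d)
t = 15498
(Y(47, 193) + G)*(t + 24753) = ((-3 + 47) - 13841)*(15498 + 24753) = (44 - 13841)*40251 = -13797*40251 = -555343047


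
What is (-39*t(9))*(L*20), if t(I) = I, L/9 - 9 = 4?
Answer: -821340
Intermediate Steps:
L = 117 (L = 81 + 9*4 = 81 + 36 = 117)
(-39*t(9))*(L*20) = (-39*9)*(117*20) = -351*2340 = -821340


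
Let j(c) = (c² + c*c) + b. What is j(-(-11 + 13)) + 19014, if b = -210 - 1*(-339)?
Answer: 19151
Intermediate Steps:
b = 129 (b = -210 + 339 = 129)
j(c) = 129 + 2*c² (j(c) = (c² + c*c) + 129 = (c² + c²) + 129 = 2*c² + 129 = 129 + 2*c²)
j(-(-11 + 13)) + 19014 = (129 + 2*(-(-11 + 13))²) + 19014 = (129 + 2*(-1*2)²) + 19014 = (129 + 2*(-2)²) + 19014 = (129 + 2*4) + 19014 = (129 + 8) + 19014 = 137 + 19014 = 19151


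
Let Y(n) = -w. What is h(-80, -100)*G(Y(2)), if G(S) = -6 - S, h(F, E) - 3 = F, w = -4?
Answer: 770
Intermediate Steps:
h(F, E) = 3 + F
Y(n) = 4 (Y(n) = -1*(-4) = 4)
h(-80, -100)*G(Y(2)) = (3 - 80)*(-6 - 1*4) = -77*(-6 - 4) = -77*(-10) = 770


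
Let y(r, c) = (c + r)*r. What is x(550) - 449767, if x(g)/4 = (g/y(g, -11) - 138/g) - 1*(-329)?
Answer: -6042890649/13475 ≈ -4.4845e+5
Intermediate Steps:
y(r, c) = r*(c + r)
x(g) = 1316 - 552/g + 4/(-11 + g) (x(g) = 4*((g/((g*(-11 + g))) - 138/g) - 1*(-329)) = 4*((g*(1/(g*(-11 + g))) - 138/g) + 329) = 4*((1/(-11 + g) - 138/g) + 329) = 4*(329 + 1/(-11 + g) - 138/g) = 1316 - 552/g + 4/(-11 + g))
x(550) - 449767 = 4*(1518 - 3756*550 + 329*550²)/(550*(-11 + 550)) - 449767 = 4*(1/550)*(1518 - 2065800 + 329*302500)/539 - 449767 = 4*(1/550)*(1/539)*(1518 - 2065800 + 99522500) - 449767 = 4*(1/550)*(1/539)*97458218 - 449767 = 17719676/13475 - 449767 = -6042890649/13475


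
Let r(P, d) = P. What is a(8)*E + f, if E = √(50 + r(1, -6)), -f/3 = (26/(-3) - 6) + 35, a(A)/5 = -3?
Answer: -61 - 15*√51 ≈ -168.12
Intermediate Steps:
a(A) = -15 (a(A) = 5*(-3) = -15)
f = -61 (f = -3*((26/(-3) - 6) + 35) = -3*((26*(-⅓) - 6) + 35) = -3*((-26/3 - 6) + 35) = -3*(-44/3 + 35) = -3*61/3 = -61)
E = √51 (E = √(50 + 1) = √51 ≈ 7.1414)
a(8)*E + f = -15*√51 - 61 = -61 - 15*√51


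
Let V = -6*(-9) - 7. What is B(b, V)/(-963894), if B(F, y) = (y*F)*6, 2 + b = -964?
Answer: 45402/160649 ≈ 0.28262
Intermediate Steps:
b = -966 (b = -2 - 964 = -966)
V = 47 (V = 54 - 7 = 47)
B(F, y) = 6*F*y (B(F, y) = (F*y)*6 = 6*F*y)
B(b, V)/(-963894) = (6*(-966)*47)/(-963894) = -272412*(-1/963894) = 45402/160649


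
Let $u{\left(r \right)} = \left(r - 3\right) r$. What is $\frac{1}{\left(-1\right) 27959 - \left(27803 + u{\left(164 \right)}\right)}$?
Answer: $- \frac{1}{82166} \approx -1.217 \cdot 10^{-5}$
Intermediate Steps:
$u{\left(r \right)} = r \left(-3 + r\right)$ ($u{\left(r \right)} = \left(-3 + r\right) r = r \left(-3 + r\right)$)
$\frac{1}{\left(-1\right) 27959 - \left(27803 + u{\left(164 \right)}\right)} = \frac{1}{\left(-1\right) 27959 - \left(27803 + 164 \left(-3 + 164\right)\right)} = \frac{1}{-27959 - \left(27803 + 164 \cdot 161\right)} = \frac{1}{-27959 - 54207} = \frac{1}{-82166} = - \frac{1}{82166}$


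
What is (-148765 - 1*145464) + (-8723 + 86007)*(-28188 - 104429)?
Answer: -10249466457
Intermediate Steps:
(-148765 - 1*145464) + (-8723 + 86007)*(-28188 - 104429) = (-148765 - 145464) + 77284*(-132617) = -294229 - 10249172228 = -10249466457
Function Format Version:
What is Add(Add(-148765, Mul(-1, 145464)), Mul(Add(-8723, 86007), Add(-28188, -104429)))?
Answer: -10249466457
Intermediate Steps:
Add(Add(-148765, Mul(-1, 145464)), Mul(Add(-8723, 86007), Add(-28188, -104429))) = Add(Add(-148765, -145464), Mul(77284, -132617)) = Add(-294229, -10249172228) = -10249466457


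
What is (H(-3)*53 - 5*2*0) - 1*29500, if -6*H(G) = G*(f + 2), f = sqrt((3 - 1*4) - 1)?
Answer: -29447 + 53*I*sqrt(2)/2 ≈ -29447.0 + 37.477*I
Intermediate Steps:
f = I*sqrt(2) (f = sqrt((3 - 4) - 1) = sqrt(-1 - 1) = sqrt(-2) = I*sqrt(2) ≈ 1.4142*I)
H(G) = -G*(2 + I*sqrt(2))/6 (H(G) = -G*(I*sqrt(2) + 2)/6 = -G*(2 + I*sqrt(2))/6)
(H(-3)*53 - 5*2*0) - 1*29500 = (-1/6*(-3)*(2 + I*sqrt(2))*53 - 5*2*0) - 1*29500 = ((1 + I*sqrt(2)/2)*53 - 10*0) - 29500 = ((53 + 53*I*sqrt(2)/2) + 0) - 29500 = (53 + 53*I*sqrt(2)/2) - 29500 = -29447 + 53*I*sqrt(2)/2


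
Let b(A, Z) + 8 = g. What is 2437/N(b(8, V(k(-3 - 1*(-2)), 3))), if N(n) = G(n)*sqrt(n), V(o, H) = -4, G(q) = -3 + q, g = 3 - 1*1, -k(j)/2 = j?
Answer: 2437*I*sqrt(6)/54 ≈ 110.54*I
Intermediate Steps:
k(j) = -2*j
g = 2 (g = 3 - 1 = 2)
b(A, Z) = -6 (b(A, Z) = -8 + 2 = -6)
N(n) = sqrt(n)*(-3 + n) (N(n) = (-3 + n)*sqrt(n) = sqrt(n)*(-3 + n))
2437/N(b(8, V(k(-3 - 1*(-2)), 3))) = 2437/((sqrt(-6)*(-3 - 6))) = 2437/(((I*sqrt(6))*(-9))) = 2437/((-9*I*sqrt(6))) = 2437*(I*sqrt(6)/54) = 2437*I*sqrt(6)/54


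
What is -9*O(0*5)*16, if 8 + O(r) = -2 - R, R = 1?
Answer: 1584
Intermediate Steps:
O(r) = -11 (O(r) = -8 + (-2 - 1*1) = -8 + (-2 - 1) = -8 - 3 = -11)
-9*O(0*5)*16 = -9*(-11)*16 = 99*16 = 1584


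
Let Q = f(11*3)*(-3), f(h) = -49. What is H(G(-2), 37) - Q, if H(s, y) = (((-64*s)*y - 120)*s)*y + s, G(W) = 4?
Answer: -1419759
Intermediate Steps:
H(s, y) = s + s*y*(-120 - 64*s*y) (H(s, y) = ((-64*s*y - 120)*s)*y + s = ((-120 - 64*s*y)*s)*y + s = (s*(-120 - 64*s*y))*y + s = s*y*(-120 - 64*s*y) + s = s + s*y*(-120 - 64*s*y))
Q = 147 (Q = -49*(-3) = 147)
H(G(-2), 37) - Q = 4*(1 - 120*37 - 64*4*37**2) - 1*147 = 4*(1 - 4440 - 64*4*1369) - 147 = 4*(1 - 4440 - 350464) - 147 = 4*(-354903) - 147 = -1419612 - 147 = -1419759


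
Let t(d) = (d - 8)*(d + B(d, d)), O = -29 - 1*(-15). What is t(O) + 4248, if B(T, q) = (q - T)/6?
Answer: 4556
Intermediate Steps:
O = -14 (O = -29 + 15 = -14)
B(T, q) = -T/6 + q/6 (B(T, q) = (q - T)*(⅙) = -T/6 + q/6)
t(d) = d*(-8 + d) (t(d) = (d - 8)*(d + (-d/6 + d/6)) = (-8 + d)*(d + 0) = (-8 + d)*d = d*(-8 + d))
t(O) + 4248 = -14*(-8 - 14) + 4248 = -14*(-22) + 4248 = 308 + 4248 = 4556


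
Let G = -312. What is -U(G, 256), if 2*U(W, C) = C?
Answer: -128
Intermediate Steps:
U(W, C) = C/2
-U(G, 256) = -256/2 = -1*128 = -128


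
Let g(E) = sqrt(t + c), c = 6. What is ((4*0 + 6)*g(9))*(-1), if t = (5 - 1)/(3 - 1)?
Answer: -12*sqrt(2) ≈ -16.971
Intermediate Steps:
t = 2 (t = 4/2 = 4*(1/2) = 2)
g(E) = 2*sqrt(2) (g(E) = sqrt(2 + 6) = sqrt(8) = 2*sqrt(2))
((4*0 + 6)*g(9))*(-1) = ((4*0 + 6)*(2*sqrt(2)))*(-1) = ((0 + 6)*(2*sqrt(2)))*(-1) = (6*(2*sqrt(2)))*(-1) = (12*sqrt(2))*(-1) = -12*sqrt(2)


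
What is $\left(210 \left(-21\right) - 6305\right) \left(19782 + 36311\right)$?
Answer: $-601036495$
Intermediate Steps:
$\left(210 \left(-21\right) - 6305\right) \left(19782 + 36311\right) = \left(-4410 - 6305\right) 56093 = \left(-10715\right) 56093 = -601036495$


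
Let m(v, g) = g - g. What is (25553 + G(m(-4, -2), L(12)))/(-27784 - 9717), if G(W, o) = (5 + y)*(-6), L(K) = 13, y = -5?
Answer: -25553/37501 ≈ -0.68140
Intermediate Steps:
m(v, g) = 0
G(W, o) = 0 (G(W, o) = (5 - 5)*(-6) = 0*(-6) = 0)
(25553 + G(m(-4, -2), L(12)))/(-27784 - 9717) = (25553 + 0)/(-27784 - 9717) = 25553/(-37501) = 25553*(-1/37501) = -25553/37501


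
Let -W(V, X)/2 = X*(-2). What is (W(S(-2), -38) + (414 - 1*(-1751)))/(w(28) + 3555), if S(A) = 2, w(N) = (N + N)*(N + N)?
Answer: 2013/6691 ≈ 0.30085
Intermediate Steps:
w(N) = 4*N**2 (w(N) = (2*N)*(2*N) = 4*N**2)
W(V, X) = 4*X (W(V, X) = -2*X*(-2) = -(-4)*X = 4*X)
(W(S(-2), -38) + (414 - 1*(-1751)))/(w(28) + 3555) = (4*(-38) + (414 - 1*(-1751)))/(4*28**2 + 3555) = (-152 + (414 + 1751))/(4*784 + 3555) = (-152 + 2165)/(3136 + 3555) = 2013/6691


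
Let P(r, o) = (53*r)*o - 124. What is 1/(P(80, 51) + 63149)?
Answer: 1/279265 ≈ 3.5808e-6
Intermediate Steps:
P(r, o) = -124 + 53*o*r (P(r, o) = 53*o*r - 124 = -124 + 53*o*r)
1/(P(80, 51) + 63149) = 1/((-124 + 53*51*80) + 63149) = 1/((-124 + 216240) + 63149) = 1/(216116 + 63149) = 1/279265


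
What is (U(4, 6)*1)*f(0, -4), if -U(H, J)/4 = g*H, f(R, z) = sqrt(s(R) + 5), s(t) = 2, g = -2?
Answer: 32*sqrt(7) ≈ 84.664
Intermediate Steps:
f(R, z) = sqrt(7) (f(R, z) = sqrt(2 + 5) = sqrt(7))
U(H, J) = 8*H (U(H, J) = -(-8)*H = 8*H)
(U(4, 6)*1)*f(0, -4) = ((8*4)*1)*sqrt(7) = (32*1)*sqrt(7) = 32*sqrt(7)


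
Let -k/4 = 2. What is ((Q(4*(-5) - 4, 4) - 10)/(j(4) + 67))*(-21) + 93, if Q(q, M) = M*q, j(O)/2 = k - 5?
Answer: 6039/41 ≈ 147.29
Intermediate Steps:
k = -8 (k = -4*2 = -8)
j(O) = -26 (j(O) = 2*(-8 - 5) = 2*(-13) = -26)
((Q(4*(-5) - 4, 4) - 10)/(j(4) + 67))*(-21) + 93 = ((4*(4*(-5) - 4) - 10)/(-26 + 67))*(-21) + 93 = ((4*(-20 - 4) - 10)/41)*(-21) + 93 = ((4*(-24) - 10)*(1/41))*(-21) + 93 = ((-96 - 10)*(1/41))*(-21) + 93 = -106*1/41*(-21) + 93 = -106/41*(-21) + 93 = 2226/41 + 93 = 6039/41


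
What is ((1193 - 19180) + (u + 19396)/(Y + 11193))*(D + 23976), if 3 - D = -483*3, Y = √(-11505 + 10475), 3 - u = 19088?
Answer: 25428*(-17987*√1030 + 201328180*I)/(√1030 - 11193*I) ≈ -4.5737e+8 - 2.0264*I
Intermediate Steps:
u = -19085 (u = 3 - 1*19088 = 3 - 19088 = -19085)
Y = I*√1030 (Y = √(-1030) = I*√1030 ≈ 32.094*I)
D = 1452 (D = 3 - (-483)*3 = 3 - 1*(-1449) = 3 + 1449 = 1452)
((1193 - 19180) + (u + 19396)/(Y + 11193))*(D + 23976) = ((1193 - 19180) + (-19085 + 19396)/(I*√1030 + 11193))*(1452 + 23976) = (-17987 + 311/(11193 + I*√1030))*25428 = -457373436 + 7908108/(11193 + I*√1030)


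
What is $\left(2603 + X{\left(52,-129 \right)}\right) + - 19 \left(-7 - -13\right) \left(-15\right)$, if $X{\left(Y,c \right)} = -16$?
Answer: $4297$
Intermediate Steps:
$\left(2603 + X{\left(52,-129 \right)}\right) + - 19 \left(-7 - -13\right) \left(-15\right) = \left(2603 - 16\right) + - 19 \left(-7 - -13\right) \left(-15\right) = 2587 + - 19 \left(-7 + 13\right) \left(-15\right) = 2587 + \left(-19\right) 6 \left(-15\right) = 2587 - -1710 = 2587 + 1710 = 4297$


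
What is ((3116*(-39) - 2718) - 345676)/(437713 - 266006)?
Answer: -469918/171707 ≈ -2.7367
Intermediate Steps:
((3116*(-39) - 2718) - 345676)/(437713 - 266006) = ((-121524 - 2718) - 345676)/171707 = (-124242 - 345676)*(1/171707) = -469918*1/171707 = -469918/171707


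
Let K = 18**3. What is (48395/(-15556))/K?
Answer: -48395/90722592 ≈ -0.00053344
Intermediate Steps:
K = 5832
(48395/(-15556))/K = (48395/(-15556))/5832 = (48395*(-1/15556))*(1/5832) = -48395/15556*1/5832 = -48395/90722592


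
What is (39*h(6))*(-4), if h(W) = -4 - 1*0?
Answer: 624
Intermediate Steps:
h(W) = -4 (h(W) = -4 + 0 = -4)
(39*h(6))*(-4) = (39*(-4))*(-4) = -156*(-4) = 624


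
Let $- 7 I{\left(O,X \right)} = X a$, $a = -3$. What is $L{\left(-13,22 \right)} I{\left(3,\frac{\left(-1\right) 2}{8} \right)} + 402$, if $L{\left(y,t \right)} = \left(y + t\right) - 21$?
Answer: $\frac{2823}{7} \approx 403.29$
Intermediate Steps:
$L{\left(y,t \right)} = -21 + t + y$ ($L{\left(y,t \right)} = \left(t + y\right) - 21 = -21 + t + y$)
$I{\left(O,X \right)} = \frac{3 X}{7}$ ($I{\left(O,X \right)} = - \frac{X \left(-3\right)}{7} = - \frac{\left(-3\right) X}{7} = \frac{3 X}{7}$)
$L{\left(-13,22 \right)} I{\left(3,\frac{\left(-1\right) 2}{8} \right)} + 402 = \left(-21 + 22 - 13\right) \frac{3 \frac{\left(-1\right) 2}{8}}{7} + 402 = - 12 \frac{3 \left(\left(-2\right) \frac{1}{8}\right)}{7} + 402 = - 12 \cdot \frac{3}{7} \left(- \frac{1}{4}\right) + 402 = \left(-12\right) \left(- \frac{3}{28}\right) + 402 = \frac{9}{7} + 402 = \frac{2823}{7}$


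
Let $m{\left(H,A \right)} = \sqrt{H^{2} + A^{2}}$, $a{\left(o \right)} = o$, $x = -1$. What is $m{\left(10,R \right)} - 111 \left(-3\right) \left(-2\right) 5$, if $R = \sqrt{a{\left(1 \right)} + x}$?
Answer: $-3320$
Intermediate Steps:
$R = 0$ ($R = \sqrt{1 - 1} = \sqrt{0} = 0$)
$m{\left(H,A \right)} = \sqrt{A^{2} + H^{2}}$
$m{\left(10,R \right)} - 111 \left(-3\right) \left(-2\right) 5 = \sqrt{0^{2} + 10^{2}} - 111 \left(-3\right) \left(-2\right) 5 = \sqrt{0 + 100} - 111 \cdot 6 \cdot 5 = \sqrt{100} - 3330 = 10 - 3330 = -3320$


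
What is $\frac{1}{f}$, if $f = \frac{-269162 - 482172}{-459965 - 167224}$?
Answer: $\frac{627189}{751334} \approx 0.83477$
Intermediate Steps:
$f = \frac{751334}{627189}$ ($f = - \frac{751334}{-627189} = \left(-751334\right) \left(- \frac{1}{627189}\right) = \frac{751334}{627189} \approx 1.1979$)
$\frac{1}{f} = \frac{1}{\frac{751334}{627189}} = \frac{627189}{751334}$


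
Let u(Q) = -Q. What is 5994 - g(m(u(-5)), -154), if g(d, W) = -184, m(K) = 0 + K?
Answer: 6178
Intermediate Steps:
m(K) = K
5994 - g(m(u(-5)), -154) = 5994 - 1*(-184) = 5994 + 184 = 6178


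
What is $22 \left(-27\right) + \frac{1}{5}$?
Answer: $- \frac{2969}{5} \approx -593.8$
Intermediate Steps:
$22 \left(-27\right) + \frac{1}{5} = -594 + \frac{1}{5} = - \frac{2969}{5}$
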